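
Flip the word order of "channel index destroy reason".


Original: "channel index destroy reason"
Words (1..n): channel | index | destroy | reason
Reversed (n..1): reason | destroy | index | channel
Result = "reason destroy index channel"


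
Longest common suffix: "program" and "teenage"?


Word 1: "program"
Word 2: "teenage"
Comparing from end:
  Pos -1: 'm' != 'e' (stop)
LCS = "" (length 0)


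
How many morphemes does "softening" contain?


Word: "softening"
Morphemes: soft / -en / -ing
Each morpheme carries meaning
= 3 morphemes


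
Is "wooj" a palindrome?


Word: "wooj"
Reversed: "joow"
Forward == Backward? wooj != joow
Palindrome = No


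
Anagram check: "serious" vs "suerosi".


Word 1: "serious" → sorted: eiorssu
Word 2: "suerosi" → sorted: eiorssu
Same letters? eiorssu == eiorssu
Anagram = Yes


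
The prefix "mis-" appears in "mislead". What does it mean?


Prefix: mis-
Example: mislead (mis- + lead)
Meaning = wrongly


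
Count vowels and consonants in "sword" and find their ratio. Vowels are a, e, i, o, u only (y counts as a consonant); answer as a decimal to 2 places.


Word: "sword"
Vowels (a,e,i,o,u): 1
Consonants: 4
Ratio = 1/4
= 0.25


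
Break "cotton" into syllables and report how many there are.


Word: "cotton"
Syllable breakdown: cot / ton
Counting: 2 parts
= 2 syllables


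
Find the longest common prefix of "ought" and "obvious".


Word 1: "ought"
Word 2: "obvious"
Comparing from start:
  Pos 0: 'o' == 'o'
  Pos 1: 'u' != 'b' (stop)
LCP = "o" (length 1)


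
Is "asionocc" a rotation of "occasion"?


Word: "occasion", Candidate: "asionocc"
Method: check if candidate is substring of word+word
"occasionoccasion" contains "asionocc"? Yes
Is rotation = Yes


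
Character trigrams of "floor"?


Word: "floor" (length 5)
Number of trigrams = 5 - 3 + 1 = 3
  Position 0: "flo"
  Position 1: "loo"
  Position 2: "oor"
Trigrams = "flo", "loo", "oor"


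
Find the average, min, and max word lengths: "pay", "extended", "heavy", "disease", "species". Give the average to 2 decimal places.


Lengths: "pay"=3, "extended"=8, "heavy"=5, "disease"=7, "species"=7
Sum = 30, Count = 5
Average = 30/5 = 6.00
= avg=6.00, min=3, max=8


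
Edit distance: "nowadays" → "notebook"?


Word 1: "nowadays" (length 8)
Word 2: "notebook" (length 8)
One optimal edit sequence (insert/delete/substitute each cost 1):
  1. keep 'n'
  2. keep 'o'
  3. substitute 'w' -> 't'  (+1)
  4. substitute 'a' -> 'e'  (+1)
  5. substitute 'd' -> 'b'  (+1)
  6. substitute 'a' -> 'o'  (+1)
  7. substitute 'y' -> 'o'  (+1)
  8. substitute 's' -> 'k'  (+1)
Total edit operations: 6
Edit distance = 6


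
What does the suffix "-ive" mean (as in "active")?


Suffix: -ive
Example: active = act + -ive
Meaning = tending to


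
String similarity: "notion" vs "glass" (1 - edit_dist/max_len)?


Word 1: "notion" (length 6)
Word 2: "glass" (length 5)
One optimal edit sequence:
  1. delete 'n'  (+1)
  2. substitute 'o' -> 'g'  (+1)
  3. substitute 't' -> 'l'  (+1)
  4. substitute 'i' -> 'a'  (+1)
  5. substitute 'o' -> 's'  (+1)
  6. substitute 'n' -> 's'  (+1)
Edit distance = 6
Max length = max(6, 5) = 6
Similarity = 1 - 6/6
= 0.0000


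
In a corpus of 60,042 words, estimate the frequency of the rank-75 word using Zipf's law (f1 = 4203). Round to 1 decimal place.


Zipf's law: f(r) = f(1) / r
f(1) = 4203
f(75) = 4203 / 75
= 56.0 occurrences


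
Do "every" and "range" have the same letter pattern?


Pattern of "every": [0, 1, 0, 2, 3]
Pattern of "range": [0, 1, 2, 3, 4]
Patterns do not match
Same pattern = No


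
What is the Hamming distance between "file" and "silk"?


Comparing character by character (same length = 4):
  Pos 0: 'f' vs 's' !=
  Pos 1: 'i' vs 'i' =
  Pos 2: 'l' vs 'l' =
  Pos 3: 'e' vs 'k' !=
Hamming distance = 2


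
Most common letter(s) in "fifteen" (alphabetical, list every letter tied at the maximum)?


Word: "fifteen"
Letter counts:
  'e': 2
  'f': 2
  'i': 1
  'n': 1
  't': 1
Maximum count = 2
Most frequent = 'e', 'f' (2 times each)


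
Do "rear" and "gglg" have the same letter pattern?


Pattern of "rear": [0, 1, 2, 0]
Pattern of "gglg": [0, 0, 1, 0]
Patterns do not match
Same pattern = No


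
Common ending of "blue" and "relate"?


Word 1: "blue"
Word 2: "relate"
Comparing from end:
  Pos -1: 'e' == 'e'
  Pos -2: 'u' != 't' (stop)
LCS = "e" (length 1)


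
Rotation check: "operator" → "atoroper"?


Word: "operator", Candidate: "atoroper"
Method: check if candidate is substring of word+word
"operatoroperator" contains "atoroper"? Yes
Is rotation = Yes


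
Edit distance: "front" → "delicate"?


Word 1: "front" (length 5)
Word 2: "delicate" (length 8)
One optimal edit sequence (insert/delete/substitute each cost 1):
  1. insert 'd'  (+1)
  2. insert 'e'  (+1)
  3. substitute 'f' -> 'l'  (+1)
  4. substitute 'r' -> 'i'  (+1)
  5. substitute 'o' -> 'c'  (+1)
  6. substitute 'n' -> 'a'  (+1)
  7. keep 't'
  8. insert 'e'  (+1)
Total edit operations: 7
Edit distance = 7


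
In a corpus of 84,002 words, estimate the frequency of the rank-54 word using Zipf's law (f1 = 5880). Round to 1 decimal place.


Zipf's law: f(r) = f(1) / r
f(1) = 5880
f(54) = 5880 / 54
= 108.9 occurrences


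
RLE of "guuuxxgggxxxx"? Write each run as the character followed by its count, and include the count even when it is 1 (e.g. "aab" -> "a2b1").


String: "guuuxxgggxxxx"
Scanning for consecutive runs:
  'g' x 1
  'u' x 3
  'x' x 2
  'g' x 3
  'x' x 4
RLE = "g1u3x2g3x4"


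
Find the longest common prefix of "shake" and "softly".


Word 1: "shake"
Word 2: "softly"
Comparing from start:
  Pos 0: 's' == 's'
  Pos 1: 'h' != 'o' (stop)
LCP = "s" (length 1)


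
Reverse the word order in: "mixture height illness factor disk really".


Original: "mixture height illness factor disk really"
Words (1..n): mixture | height | illness | factor | disk | really
Reversed (n..1): really | disk | factor | illness | height | mixture
Result = "really disk factor illness height mixture"


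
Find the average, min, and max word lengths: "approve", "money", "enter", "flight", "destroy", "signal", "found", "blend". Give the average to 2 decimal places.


Lengths: "approve"=7, "money"=5, "enter"=5, "flight"=6, "destroy"=7, "signal"=6, "found"=5, "blend"=5
Sum = 46, Count = 8
Average = 46/8 = 5.75
= avg=5.75, min=5, max=7


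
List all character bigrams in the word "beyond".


Word: "beyond" (length 6)
Number of bigrams = 6 - 2 + 1 = 5
  Position 0: "be"
  Position 1: "ey"
  Position 2: "yo"
  Position 3: "on"
  Position 4: "nd"
Bigrams = "be", "ey", "yo", "on", "nd"


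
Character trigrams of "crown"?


Word: "crown" (length 5)
Number of trigrams = 5 - 3 + 1 = 3
  Position 0: "cro"
  Position 1: "row"
  Position 2: "own"
Trigrams = "cro", "row", "own"


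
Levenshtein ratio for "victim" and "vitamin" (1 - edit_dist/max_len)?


Word 1: "victim" (length 6)
Word 2: "vitamin" (length 7)
One optimal edit sequence:
  1. keep 'v'
  2. keep 'i'
  3. insert 't'  (+1)
  4. substitute 'c' -> 'a'  (+1)
  5. substitute 't' -> 'm'  (+1)
  6. keep 'i'
  7. substitute 'm' -> 'n'  (+1)
Edit distance = 4
Max length = max(6, 7) = 7
Similarity = 1 - 4/7
= 0.4286


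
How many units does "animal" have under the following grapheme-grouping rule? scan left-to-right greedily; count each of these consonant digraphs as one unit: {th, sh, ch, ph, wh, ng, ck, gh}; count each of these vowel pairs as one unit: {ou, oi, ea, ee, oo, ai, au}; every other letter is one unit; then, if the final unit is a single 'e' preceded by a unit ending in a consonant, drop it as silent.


Word: "animal" (6 letters)
Left-to-right scan:
  1. 'a' (letter)
  2. 'n' (letter)
  3. 'i' (letter)
  4. 'm' (letter)
  5. 'a' (letter)
  6. 'l' (letter)
Units from scan: 6
Sound units = 6 units


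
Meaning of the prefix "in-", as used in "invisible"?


Prefix: in-
Example: invisible = in- + visible
Meaning = not / into


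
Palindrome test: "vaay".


Word: "vaay"
Reversed: "yaav"
Forward == Backward? vaay != yaav
Palindrome = No


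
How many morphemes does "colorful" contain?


Word: "colorful"
Morphemes: color + -ful
Each morpheme carries meaning
= 2 morphemes


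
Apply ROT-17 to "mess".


Word: "mess"
Shift: 17
Each letter → (letter + shift) mod 26:
  'm' (12) + 17 = 3 → 'd'
  'e' (4) + 17 = 21 → 'v'
  's' (18) + 17 = 9 → 'j'
  's' (18) + 17 = 9 → 'j'
Result = "dvjj"


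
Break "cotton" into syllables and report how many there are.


Word: "cotton"
Syllable breakdown: cot | ton
Counting: 2 parts
= 2 syllables


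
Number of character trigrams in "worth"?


Word: "worth" (length 5)
Number of 3-grams = length - 3 + 1 = 5 - 3 + 1
= 3


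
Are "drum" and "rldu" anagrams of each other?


Word 1: "drum" → sorted: dmru
Word 2: "rldu" → sorted: dlru
Same letters? dmru != dlru
Anagram = No


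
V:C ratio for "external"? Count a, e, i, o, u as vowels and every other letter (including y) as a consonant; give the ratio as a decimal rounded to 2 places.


Word: "external"
Vowels (a,e,i,o,u): 3
Consonants: 5
Ratio = 3/5
= 0.60


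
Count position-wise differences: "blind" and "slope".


Comparing character by character (same length = 5):
  Pos 0: 'b' vs 's' !=
  Pos 1: 'l' vs 'l' =
  Pos 2: 'i' vs 'o' !=
  Pos 3: 'n' vs 'p' !=
  Pos 4: 'd' vs 'e' !=
Hamming distance = 4


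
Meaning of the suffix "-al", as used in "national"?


Suffix: -al
Example: national (nation + -al)
Meaning = relating to


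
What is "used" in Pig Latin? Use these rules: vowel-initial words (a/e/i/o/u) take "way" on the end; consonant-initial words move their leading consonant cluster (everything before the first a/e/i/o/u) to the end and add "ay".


Word: "used"
Starts with vowel → add 'way'
Pig Latin = "usedway"


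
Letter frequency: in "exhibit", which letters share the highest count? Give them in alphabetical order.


Word: "exhibit"
Letter counts:
  'b': 1
  'e': 1
  'h': 1
  'i': 2
  't': 1
  'x': 1
Maximum count = 2
Most frequent = 'i' (2 times each)


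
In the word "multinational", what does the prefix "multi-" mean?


Prefix: multi-
As in: multinational -> multi- + national
Meaning = many


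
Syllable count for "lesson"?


Word: "lesson"
Syllable breakdown: les · son
Counting: 2 parts
= 2 syllables


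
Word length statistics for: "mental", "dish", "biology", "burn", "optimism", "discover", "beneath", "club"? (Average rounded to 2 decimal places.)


Lengths: "mental"=6, "dish"=4, "biology"=7, "burn"=4, "optimism"=8, "discover"=8, "beneath"=7, "club"=4
Sum = 48, Count = 8
Average = 48/8 = 6.00
= avg=6.00, min=4, max=8


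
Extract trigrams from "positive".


Word: "positive" (length 8)
Number of trigrams = 8 - 3 + 1 = 6
  Position 0: "pos"
  Position 1: "osi"
  Position 2: "sit"
  Position 3: "iti"
  Position 4: "tiv"
  Position 5: "ive"
Trigrams = "pos", "osi", "sit", "iti", "tiv", "ive"


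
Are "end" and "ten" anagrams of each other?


Word 1: "end" → sorted: den
Word 2: "ten" → sorted: ent
Same letters? den != ent
Anagram = No


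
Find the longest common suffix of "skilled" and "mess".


Word 1: "skilled"
Word 2: "mess"
Comparing from end:
  Pos -1: 'd' != 's' (stop)
LCS = "" (length 0)


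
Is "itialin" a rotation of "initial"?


Word: "initial", Candidate: "itialin"
Method: check if candidate is substring of word+word
"initialinitial" contains "itialin"? Yes
Is rotation = Yes


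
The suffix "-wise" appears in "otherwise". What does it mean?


Suffix: -wise
Example: otherwise (other + -wise)
Meaning = in the manner of


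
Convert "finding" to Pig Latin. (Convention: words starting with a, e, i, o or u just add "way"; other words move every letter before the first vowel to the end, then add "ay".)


Word: "finding"
Starts with consonant(s) → move to end, add 'ay'
Consonant cluster: "f"
Pig Latin = "indingfay"


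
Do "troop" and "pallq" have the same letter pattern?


Pattern of "troop": [0, 1, 2, 2, 3]
Pattern of "pallq": [0, 1, 2, 2, 3]
Patterns match
Same pattern = Yes


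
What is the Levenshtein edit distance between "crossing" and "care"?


Word 1: "crossing" (length 8)
Word 2: "care" (length 4)
One optimal edit sequence (insert/delete/substitute each cost 1):
  1. keep 'c'
  2. delete 'r'  (+1)
  3. delete 'o'  (+1)
  4. delete 's'  (+1)
  5. delete 's'  (+1)
  6. substitute 'i' -> 'a'  (+1)
  7. substitute 'n' -> 'r'  (+1)
  8. substitute 'g' -> 'e'  (+1)
Total edit operations: 7
Edit distance = 7


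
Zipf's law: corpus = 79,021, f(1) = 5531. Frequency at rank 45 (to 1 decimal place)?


Zipf's law: f(r) = f(1) / r
f(1) = 5531
f(45) = 5531 / 45
= 122.9 occurrences


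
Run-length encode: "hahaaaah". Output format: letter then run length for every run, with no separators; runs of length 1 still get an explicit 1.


String: "hahaaaah"
Scanning for consecutive runs:
  'h' x 1
  'a' x 1
  'h' x 1
  'a' x 4
  'h' x 1
RLE = "h1a1h1a4h1"


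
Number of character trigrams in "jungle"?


Word: "jungle" (length 6)
Number of 3-grams = length - 3 + 1 = 6 - 3 + 1
= 4


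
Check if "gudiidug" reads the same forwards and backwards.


Word: "gudiidug"
Reversed: "gudiidug"
Forward == Backward? gudiidug == gudiidug
Palindrome = Yes


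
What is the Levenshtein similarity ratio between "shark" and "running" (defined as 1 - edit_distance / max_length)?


Word 1: "shark" (length 5)
Word 2: "running" (length 7)
One optimal edit sequence:
  1. insert 'r'  (+1)
  2. insert 'u'  (+1)
  3. substitute 's' -> 'n'  (+1)
  4. substitute 'h' -> 'n'  (+1)
  5. substitute 'a' -> 'i'  (+1)
  6. substitute 'r' -> 'n'  (+1)
  7. substitute 'k' -> 'g'  (+1)
Edit distance = 7
Max length = max(5, 7) = 7
Similarity = 1 - 7/7
= 0.0000


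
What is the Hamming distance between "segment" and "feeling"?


Comparing character by character (same length = 7):
  Pos 0: 's' vs 'f' !=
  Pos 1: 'e' vs 'e' =
  Pos 2: 'g' vs 'e' !=
  Pos 3: 'm' vs 'l' !=
  Pos 4: 'e' vs 'i' !=
  Pos 5: 'n' vs 'n' =
  Pos 6: 't' vs 'g' !=
Hamming distance = 5


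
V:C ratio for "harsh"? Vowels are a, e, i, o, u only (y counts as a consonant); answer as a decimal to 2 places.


Word: "harsh"
Vowels (a,e,i,o,u): 1
Consonants: 4
Ratio = 1/4
= 0.25


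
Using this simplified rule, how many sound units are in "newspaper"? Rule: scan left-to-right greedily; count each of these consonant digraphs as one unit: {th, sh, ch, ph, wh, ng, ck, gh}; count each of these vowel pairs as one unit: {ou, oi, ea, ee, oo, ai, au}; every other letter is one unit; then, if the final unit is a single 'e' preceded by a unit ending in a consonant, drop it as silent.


Word: "newspaper" (9 letters)
Left-to-right scan:
  (1) 'n' (letter)
  (2) 'e' (letter)
  (3) 'w' (letter)
  (4) 's' (letter)
  (5) 'p' (letter)
  (6) 'a' (letter)
  (7) 'p' (letter)
  (8) 'e' (letter)
  (9) 'r' (letter)
Units from scan: 9
Sound units = 9 units


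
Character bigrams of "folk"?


Word: "folk" (length 4)
Number of bigrams = 4 - 2 + 1 = 3
  Position 0: "fo"
  Position 1: "ol"
  Position 2: "lk"
Bigrams = "fo", "ol", "lk"


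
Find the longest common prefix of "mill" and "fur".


Word 1: "mill"
Word 2: "fur"
Comparing from start:
  Pos 0: 'm' != 'f' (stop)
LCP = "" (length 0)


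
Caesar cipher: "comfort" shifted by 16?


Word: "comfort"
Shift: 16
Each letter → (letter + shift) mod 26:
  'c' (2) + 16 = 18 → 's'
  'o' (14) + 16 = 4 → 'e'
  'm' (12) + 16 = 2 → 'c'
  'f' (5) + 16 = 21 → 'v'
  'o' (14) + 16 = 4 → 'e'
  'r' (17) + 16 = 7 → 'h'
  't' (19) + 16 = 9 → 'j'
Result = "secvehj"


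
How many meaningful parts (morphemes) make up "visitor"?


Word: "visitor"
Morphemes: visit + -or
Each morpheme carries meaning
= 2 morphemes


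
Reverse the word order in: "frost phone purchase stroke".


Original: "frost phone purchase stroke"
Words (1..n): frost | phone | purchase | stroke
Reversed (n..1): stroke | purchase | phone | frost
Result = "stroke purchase phone frost"


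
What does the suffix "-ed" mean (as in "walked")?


Suffix: -ed
As in: walked -> walk + -ed
Meaning = past tense


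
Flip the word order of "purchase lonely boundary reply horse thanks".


Original: "purchase lonely boundary reply horse thanks"
Words (1..n): purchase | lonely | boundary | reply | horse | thanks
Reversed (n..1): thanks | horse | reply | boundary | lonely | purchase
Result = "thanks horse reply boundary lonely purchase"


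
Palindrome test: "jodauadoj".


Word: "jodauadoj"
Reversed: "jodauadoj"
Forward == Backward? jodauadoj == jodauadoj
Palindrome = Yes


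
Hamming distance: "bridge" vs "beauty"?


Comparing character by character (same length = 6):
  Pos 0: 'b' vs 'b' =
  Pos 1: 'r' vs 'e' !=
  Pos 2: 'i' vs 'a' !=
  Pos 3: 'd' vs 'u' !=
  Pos 4: 'g' vs 't' !=
  Pos 5: 'e' vs 'y' !=
Hamming distance = 5


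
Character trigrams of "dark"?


Word: "dark" (length 4)
Number of trigrams = 4 - 3 + 1 = 2
  Position 0: "dar"
  Position 1: "ark"
Trigrams = "dar", "ark"


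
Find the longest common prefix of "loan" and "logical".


Word 1: "loan"
Word 2: "logical"
Comparing from start:
  Pos 0: 'l' == 'l'
  Pos 1: 'o' == 'o'
  Pos 2: 'a' != 'g' (stop)
LCP = "lo" (length 2)


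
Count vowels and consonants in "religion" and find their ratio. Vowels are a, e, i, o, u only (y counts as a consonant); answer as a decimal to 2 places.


Word: "religion"
Vowels (a,e,i,o,u): 4
Consonants: 4
Ratio = 4/4
= 1.00


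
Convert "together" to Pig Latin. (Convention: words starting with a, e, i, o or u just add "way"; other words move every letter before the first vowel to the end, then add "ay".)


Word: "together"
Starts with consonant(s) → move to end, add 'ay'
Consonant cluster: "t"
Pig Latin = "ogethertay"


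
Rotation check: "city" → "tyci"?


Word: "city", Candidate: "tyci"
Method: check if candidate is substring of word+word
"citycity" contains "tyci"? Yes
Is rotation = Yes


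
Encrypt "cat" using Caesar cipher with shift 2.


Word: "cat"
Shift: 2
Each letter → (letter + shift) mod 26:
  'c' (2) + 2 = 4 → 'e'
  'a' (0) + 2 = 2 → 'c'
  't' (19) + 2 = 21 → 'v'
Result = "ecv"


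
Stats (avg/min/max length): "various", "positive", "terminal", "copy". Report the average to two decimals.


Lengths: "various"=7, "positive"=8, "terminal"=8, "copy"=4
Sum = 27, Count = 4
Average = 27/4 = 6.75
= avg=6.75, min=4, max=8


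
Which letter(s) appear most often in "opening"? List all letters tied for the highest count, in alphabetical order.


Word: "opening"
Letter counts:
  'e': 1
  'g': 1
  'i': 1
  'n': 2
  'o': 1
  'p': 1
Maximum count = 2
Most frequent = 'n' (2 times each)


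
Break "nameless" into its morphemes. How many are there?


Word: "nameless"
Morphemes: name | -less
Each morpheme carries meaning
= 2 morphemes


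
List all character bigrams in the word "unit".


Word: "unit" (length 4)
Number of bigrams = 4 - 2 + 1 = 3
  Position 0: "un"
  Position 1: "ni"
  Position 2: "it"
Bigrams = "un", "ni", "it"


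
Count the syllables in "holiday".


Word: "holiday"
Syllable breakdown: hol · i · day
Counting: 3 parts
= 3 syllables


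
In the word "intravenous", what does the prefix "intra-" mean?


Prefix: intra-
Example: intravenous = intra- + venous
Meaning = within


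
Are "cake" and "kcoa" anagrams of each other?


Word 1: "cake" → sorted: acek
Word 2: "kcoa" → sorted: acko
Same letters? acek != acko
Anagram = No


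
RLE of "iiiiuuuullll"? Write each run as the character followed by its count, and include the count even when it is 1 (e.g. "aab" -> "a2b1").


String: "iiiiuuuullll"
Scanning for consecutive runs:
  'i' x 4
  'u' x 4
  'l' x 4
RLE = "i4u4l4"


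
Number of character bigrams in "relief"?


Word: "relief" (length 6)
Number of 2-grams = length - 2 + 1 = 6 - 2 + 1
= 5


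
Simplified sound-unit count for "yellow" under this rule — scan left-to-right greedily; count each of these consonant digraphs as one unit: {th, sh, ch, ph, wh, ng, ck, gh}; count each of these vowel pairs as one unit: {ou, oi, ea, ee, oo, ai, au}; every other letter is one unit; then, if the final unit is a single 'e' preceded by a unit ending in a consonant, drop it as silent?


Word: "yellow" (6 letters)
Left-to-right scan:
  [1] 'y' (letter)
  [2] 'e' (letter)
  [3] 'l' (letter)
  [4] 'l' (letter)
  [5] 'o' (letter)
  [6] 'w' (letter)
Units from scan: 6
Sound units = 6 units


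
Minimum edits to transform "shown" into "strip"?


Word 1: "shown" (length 5)
Word 2: "strip" (length 5)
One optimal edit sequence (insert/delete/substitute each cost 1):
  1. keep 's'
  2. substitute 'h' -> 't'  (+1)
  3. substitute 'o' -> 'r'  (+1)
  4. substitute 'w' -> 'i'  (+1)
  5. substitute 'n' -> 'p'  (+1)
Total edit operations: 4
Edit distance = 4


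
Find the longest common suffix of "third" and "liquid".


Word 1: "third"
Word 2: "liquid"
Comparing from end:
  Pos -1: 'd' == 'd'
  Pos -2: 'r' != 'i' (stop)
LCS = "d" (length 1)


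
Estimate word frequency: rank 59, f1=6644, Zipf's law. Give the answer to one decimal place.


Zipf's law: f(r) = f(1) / r
f(1) = 6644
f(59) = 6644 / 59
= 112.6 occurrences


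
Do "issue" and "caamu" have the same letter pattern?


Pattern of "issue": [0, 1, 1, 2, 3]
Pattern of "caamu": [0, 1, 1, 2, 3]
Patterns match
Same pattern = Yes


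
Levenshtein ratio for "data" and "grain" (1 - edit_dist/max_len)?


Word 1: "data" (length 4)
Word 2: "grain" (length 5)
One optimal edit sequence:
  1. insert 'g'  (+1)
  2. substitute 'd' -> 'r'  (+1)
  3. keep 'a'
  4. substitute 't' -> 'i'  (+1)
  5. substitute 'a' -> 'n'  (+1)
Edit distance = 4
Max length = max(4, 5) = 5
Similarity = 1 - 4/5
= 0.2000


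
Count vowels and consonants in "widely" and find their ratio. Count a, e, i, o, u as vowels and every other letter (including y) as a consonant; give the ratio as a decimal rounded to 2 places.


Word: "widely"
Vowels (a,e,i,o,u): 2
Consonants: 4
Ratio = 2/4
= 0.50


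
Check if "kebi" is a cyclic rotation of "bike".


Word: "bike", Candidate: "kebi"
Method: check if candidate is substring of word+word
"bikebike" contains "kebi"? Yes
Is rotation = Yes


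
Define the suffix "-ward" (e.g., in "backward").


Suffix: -ward
As in: backward -> back + -ward
Meaning = in the direction of


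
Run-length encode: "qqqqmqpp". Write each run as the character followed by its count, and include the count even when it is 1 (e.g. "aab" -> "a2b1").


String: "qqqqmqpp"
Scanning for consecutive runs:
  'q' x 4
  'm' x 1
  'q' x 1
  'p' x 2
RLE = "q4m1q1p2"


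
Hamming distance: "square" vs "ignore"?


Comparing character by character (same length = 6):
  Pos 0: 's' vs 'i' !=
  Pos 1: 'q' vs 'g' !=
  Pos 2: 'u' vs 'n' !=
  Pos 3: 'a' vs 'o' !=
  Pos 4: 'r' vs 'r' =
  Pos 5: 'e' vs 'e' =
Hamming distance = 4


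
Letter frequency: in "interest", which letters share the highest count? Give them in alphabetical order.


Word: "interest"
Letter counts:
  'e': 2
  'i': 1
  'n': 1
  'r': 1
  's': 1
  't': 2
Maximum count = 2
Most frequent = 'e', 't' (2 times each)


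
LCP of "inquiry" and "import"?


Word 1: "inquiry"
Word 2: "import"
Comparing from start:
  Pos 0: 'i' == 'i'
  Pos 1: 'n' != 'm' (stop)
LCP = "i" (length 1)


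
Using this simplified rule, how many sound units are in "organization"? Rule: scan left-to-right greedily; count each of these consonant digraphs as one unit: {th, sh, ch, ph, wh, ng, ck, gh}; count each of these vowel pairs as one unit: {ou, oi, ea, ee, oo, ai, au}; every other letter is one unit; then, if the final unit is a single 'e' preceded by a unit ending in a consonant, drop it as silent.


Word: "organization" (12 letters)
Left-to-right scan:
  (1) 'o' (letter)
  (2) 'r' (letter)
  (3) 'g' (letter)
  (4) 'a' (letter)
  (5) 'n' (letter)
  (6) 'i' (letter)
  (7) 'z' (letter)
  (8) 'a' (letter)
  (9) 't' (letter)
  (10) 'i' (letter)
  (11) 'o' (letter)
  (12) 'n' (letter)
Units from scan: 12
Sound units = 12 units


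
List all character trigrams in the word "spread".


Word: "spread" (length 6)
Number of trigrams = 6 - 3 + 1 = 4
  Position 0: "spr"
  Position 1: "pre"
  Position 2: "rea"
  Position 3: "ead"
Trigrams = "spr", "pre", "rea", "ead"


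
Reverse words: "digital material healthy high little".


Original: "digital material healthy high little"
Words (1..n): digital | material | healthy | high | little
Reversed (n..1): little | high | healthy | material | digital
Result = "little high healthy material digital"


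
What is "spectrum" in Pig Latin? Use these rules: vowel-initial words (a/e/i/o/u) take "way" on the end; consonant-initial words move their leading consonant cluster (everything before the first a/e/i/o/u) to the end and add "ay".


Word: "spectrum"
Starts with consonant(s) → move to end, add 'ay'
Consonant cluster: "sp"
Pig Latin = "ectrumspay"


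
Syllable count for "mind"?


Word: "mind"
Syllable breakdown: mind
Counting: 1 part
= 1 syllable


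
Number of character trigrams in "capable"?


Word: "capable" (length 7)
Number of 3-grams = length - 3 + 1 = 7 - 3 + 1
= 5


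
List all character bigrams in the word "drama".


Word: "drama" (length 5)
Number of bigrams = 5 - 2 + 1 = 4
  Position 0: "dr"
  Position 1: "ra"
  Position 2: "am"
  Position 3: "ma"
Bigrams = "dr", "ra", "am", "ma"


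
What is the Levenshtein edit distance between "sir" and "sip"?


Word 1: "sir" (length 3)
Word 2: "sip" (length 3)
One optimal edit sequence (insert/delete/substitute each cost 1):
  1. keep 's'
  2. keep 'i'
  3. substitute 'r' -> 'p'  (+1)
Total edit operations: 1
Edit distance = 1


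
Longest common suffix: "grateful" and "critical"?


Word 1: "grateful"
Word 2: "critical"
Comparing from end:
  Pos -1: 'l' == 'l'
  Pos -2: 'u' != 'a' (stop)
LCS = "l" (length 1)


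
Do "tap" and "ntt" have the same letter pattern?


Pattern of "tap": [0, 1, 2]
Pattern of "ntt": [0, 1, 1]
Patterns do not match
Same pattern = No


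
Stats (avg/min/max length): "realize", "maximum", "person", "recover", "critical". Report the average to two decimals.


Lengths: "realize"=7, "maximum"=7, "person"=6, "recover"=7, "critical"=8
Sum = 35, Count = 5
Average = 35/5 = 7.00
= avg=7.00, min=6, max=8


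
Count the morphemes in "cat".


Word: "cat"
Morphemes: cat
Each morpheme carries meaning
= 1 morpheme


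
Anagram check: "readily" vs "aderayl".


Word 1: "readily" → sorted: adeilry
Word 2: "aderayl" → sorted: aadelry
Same letters? adeilry != aadelry
Anagram = No


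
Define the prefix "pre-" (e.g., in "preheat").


Prefix: pre-
Example: preheat = pre- + heat
Meaning = before


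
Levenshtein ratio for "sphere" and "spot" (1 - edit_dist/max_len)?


Word 1: "sphere" (length 6)
Word 2: "spot" (length 4)
One optimal edit sequence:
  1. keep 's'
  2. keep 'p'
  3. delete 'h'  (+1)
  4. delete 'e'  (+1)
  5. substitute 'r' -> 'o'  (+1)
  6. substitute 'e' -> 't'  (+1)
Edit distance = 4
Max length = max(6, 4) = 6
Similarity = 1 - 4/6
= 0.3333


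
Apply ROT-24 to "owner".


Word: "owner"
Shift: 24
Each letter → (letter + shift) mod 26:
  'o' (14) + 24 = 12 → 'm'
  'w' (22) + 24 = 20 → 'u'
  'n' (13) + 24 = 11 → 'l'
  'e' (4) + 24 = 2 → 'c'
  'r' (17) + 24 = 15 → 'p'
Result = "mulcp"


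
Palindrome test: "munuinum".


Word: "munuinum"
Reversed: "muniunum"
Forward == Backward? munuinum != muniunum
Palindrome = No


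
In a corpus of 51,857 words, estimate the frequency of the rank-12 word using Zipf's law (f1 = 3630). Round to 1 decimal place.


Zipf's law: f(r) = f(1) / r
f(1) = 3630
f(12) = 3630 / 12
= 302.5 occurrences


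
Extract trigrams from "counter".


Word: "counter" (length 7)
Number of trigrams = 7 - 3 + 1 = 5
  Position 0: "cou"
  Position 1: "oun"
  Position 2: "unt"
  Position 3: "nte"
  Position 4: "ter"
Trigrams = "cou", "oun", "unt", "nte", "ter"


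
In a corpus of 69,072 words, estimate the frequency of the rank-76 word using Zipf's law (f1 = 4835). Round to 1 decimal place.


Zipf's law: f(r) = f(1) / r
f(1) = 4835
f(76) = 4835 / 76
= 63.6 occurrences


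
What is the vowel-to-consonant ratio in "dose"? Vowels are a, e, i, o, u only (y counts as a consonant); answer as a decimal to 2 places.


Word: "dose"
Vowels (a,e,i,o,u): 2
Consonants: 2
Ratio = 2/2
= 1.00


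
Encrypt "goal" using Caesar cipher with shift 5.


Word: "goal"
Shift: 5
Each letter → (letter + shift) mod 26:
  'g' (6) + 5 = 11 → 'l'
  'o' (14) + 5 = 19 → 't'
  'a' (0) + 5 = 5 → 'f'
  'l' (11) + 5 = 16 → 'q'
Result = "ltfq"


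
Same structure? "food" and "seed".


Pattern of "food": [0, 1, 1, 2]
Pattern of "seed": [0, 1, 1, 2]
Patterns match
Same pattern = Yes


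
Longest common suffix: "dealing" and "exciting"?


Word 1: "dealing"
Word 2: "exciting"
Comparing from end:
  Pos -1: 'g' == 'g'
  Pos -2: 'n' == 'n'
  Pos -3: 'i' == 'i'
  Pos -4: 'l' != 't' (stop)
LCS = "ing" (length 3)


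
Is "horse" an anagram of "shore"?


Word 1: "shore" → sorted: ehors
Word 2: "horse" → sorted: ehors
Same letters? ehors == ehors
Anagram = Yes


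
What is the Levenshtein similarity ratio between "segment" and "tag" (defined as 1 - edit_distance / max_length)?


Word 1: "segment" (length 7)
Word 2: "tag" (length 3)
One optimal edit sequence:
  1. substitute 's' -> 't'  (+1)
  2. substitute 'e' -> 'a'  (+1)
  3. keep 'g'
  4. delete 'm'  (+1)
  5. delete 'e'  (+1)
  6. delete 'n'  (+1)
  7. delete 't'  (+1)
Edit distance = 6
Max length = max(7, 3) = 7
Similarity = 1 - 6/7
= 0.1429


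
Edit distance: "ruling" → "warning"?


Word 1: "ruling" (length 6)
Word 2: "warning" (length 7)
One optimal edit sequence (insert/delete/substitute each cost 1):
  1. insert 'w'  (+1)
  2. substitute 'r' -> 'a'  (+1)
  3. substitute 'u' -> 'r'  (+1)
  4. substitute 'l' -> 'n'  (+1)
  5. keep 'i'
  6. keep 'n'
  7. keep 'g'
Total edit operations: 4
Edit distance = 4


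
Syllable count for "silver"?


Word: "silver"
Syllable breakdown: sil / ver
Counting: 2 parts
= 2 syllables


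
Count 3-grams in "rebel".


Word: "rebel" (length 5)
Number of 3-grams = length - 3 + 1 = 5 - 3 + 1
= 3


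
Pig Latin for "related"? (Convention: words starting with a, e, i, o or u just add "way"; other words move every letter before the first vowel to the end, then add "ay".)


Word: "related"
Starts with consonant(s) → move to end, add 'ay'
Consonant cluster: "r"
Pig Latin = "elatedray"


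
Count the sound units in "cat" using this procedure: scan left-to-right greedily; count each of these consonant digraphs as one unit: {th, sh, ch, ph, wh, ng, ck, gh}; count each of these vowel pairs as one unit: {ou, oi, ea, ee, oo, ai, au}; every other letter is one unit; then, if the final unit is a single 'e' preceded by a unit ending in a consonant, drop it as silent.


Word: "cat" (3 letters)
Left-to-right scan:
  (1) 'c' (letter)
  (2) 'a' (letter)
  (3) 't' (letter)
Units from scan: 3
Sound units = 3 units


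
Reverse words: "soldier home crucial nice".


Original: "soldier home crucial nice"
Words (1..n): soldier | home | crucial | nice
Reversed (n..1): nice | crucial | home | soldier
Result = "nice crucial home soldier"


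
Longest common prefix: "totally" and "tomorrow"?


Word 1: "totally"
Word 2: "tomorrow"
Comparing from start:
  Pos 0: 't' == 't'
  Pos 1: 'o' == 'o'
  Pos 2: 't' != 'm' (stop)
LCP = "to" (length 2)


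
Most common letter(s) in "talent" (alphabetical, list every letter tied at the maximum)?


Word: "talent"
Letter counts:
  'a': 1
  'e': 1
  'l': 1
  'n': 1
  't': 2
Maximum count = 2
Most frequent = 't' (2 times each)


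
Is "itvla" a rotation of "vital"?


Word: "vital", Candidate: "itvla"
Method: check if candidate is substring of word+word
"vitalvital" contains "itvla"? No
Is rotation = No


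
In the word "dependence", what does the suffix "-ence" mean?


Suffix: -ence
Example: dependence = depend + -ence
Meaning = state of


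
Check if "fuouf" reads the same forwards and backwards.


Word: "fuouf"
Reversed: "fuouf"
Forward == Backward? fuouf == fuouf
Palindrome = Yes


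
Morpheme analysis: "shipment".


Word: "shipment"
Morphemes: ship | -ment
Each morpheme carries meaning
= 2 morphemes


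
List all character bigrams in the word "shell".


Word: "shell" (length 5)
Number of bigrams = 5 - 2 + 1 = 4
  Position 0: "sh"
  Position 1: "he"
  Position 2: "el"
  Position 3: "ll"
Bigrams = "sh", "he", "el", "ll"


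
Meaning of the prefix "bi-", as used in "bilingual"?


Prefix: bi-
Example: bilingual (bi- + lingual)
Meaning = two


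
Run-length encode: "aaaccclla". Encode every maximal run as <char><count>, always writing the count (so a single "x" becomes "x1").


String: "aaaccclla"
Scanning for consecutive runs:
  'a' x 3
  'c' x 3
  'l' x 2
  'a' x 1
RLE = "a3c3l2a1"


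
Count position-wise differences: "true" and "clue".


Comparing character by character (same length = 4):
  Pos 0: 't' vs 'c' !=
  Pos 1: 'r' vs 'l' !=
  Pos 2: 'u' vs 'u' =
  Pos 3: 'e' vs 'e' =
Hamming distance = 2


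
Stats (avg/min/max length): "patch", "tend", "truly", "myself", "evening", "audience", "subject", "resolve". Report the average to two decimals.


Lengths: "patch"=5, "tend"=4, "truly"=5, "myself"=6, "evening"=7, "audience"=8, "subject"=7, "resolve"=7
Sum = 49, Count = 8
Average = 49/8 = 6.13
= avg=6.13, min=4, max=8


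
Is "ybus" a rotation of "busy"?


Word: "busy", Candidate: "ybus"
Method: check if candidate is substring of word+word
"busybusy" contains "ybus"? Yes
Is rotation = Yes


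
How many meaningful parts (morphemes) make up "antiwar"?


Word: "antiwar"
Morphemes: anti- / war
Each morpheme carries meaning
= 2 morphemes


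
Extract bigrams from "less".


Word: "less" (length 4)
Number of bigrams = 4 - 2 + 1 = 3
  Position 0: "le"
  Position 1: "es"
  Position 2: "ss"
Bigrams = "le", "es", "ss"


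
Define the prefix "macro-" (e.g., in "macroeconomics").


Prefix: macro-
As in: macroeconomics -> macro- + economics
Meaning = large


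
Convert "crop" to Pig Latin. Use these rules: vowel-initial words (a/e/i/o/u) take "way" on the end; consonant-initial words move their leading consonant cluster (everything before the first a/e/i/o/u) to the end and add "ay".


Word: "crop"
Starts with consonant(s) → move to end, add 'ay'
Consonant cluster: "cr"
Pig Latin = "opcray"


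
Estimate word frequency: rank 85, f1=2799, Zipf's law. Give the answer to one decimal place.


Zipf's law: f(r) = f(1) / r
f(1) = 2799
f(85) = 2799 / 85
= 32.9 occurrences


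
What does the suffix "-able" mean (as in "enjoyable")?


Suffix: -able
As in: enjoyable -> enjoy + -able
Meaning = capable of


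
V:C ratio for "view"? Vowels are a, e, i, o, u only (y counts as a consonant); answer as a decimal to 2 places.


Word: "view"
Vowels (a,e,i,o,u): 2
Consonants: 2
Ratio = 2/2
= 1.00


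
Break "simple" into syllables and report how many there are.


Word: "simple"
Syllable breakdown: sim | ple
Counting: 2 parts
= 2 syllables


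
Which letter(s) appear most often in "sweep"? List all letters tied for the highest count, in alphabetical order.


Word: "sweep"
Letter counts:
  'e': 2
  'p': 1
  's': 1
  'w': 1
Maximum count = 2
Most frequent = 'e' (2 times each)


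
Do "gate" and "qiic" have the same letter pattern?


Pattern of "gate": [0, 1, 2, 3]
Pattern of "qiic": [0, 1, 1, 2]
Patterns do not match
Same pattern = No


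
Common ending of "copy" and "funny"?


Word 1: "copy"
Word 2: "funny"
Comparing from end:
  Pos -1: 'y' == 'y'
  Pos -2: 'p' != 'n' (stop)
LCS = "y" (length 1)


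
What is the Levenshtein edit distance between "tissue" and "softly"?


Word 1: "tissue" (length 6)
Word 2: "softly" (length 6)
One optimal edit sequence (insert/delete/substitute each cost 1):
  1. substitute 't' -> 's'  (+1)
  2. substitute 'i' -> 'o'  (+1)
  3. substitute 's' -> 'f'  (+1)
  4. substitute 's' -> 't'  (+1)
  5. substitute 'u' -> 'l'  (+1)
  6. substitute 'e' -> 'y'  (+1)
Total edit operations: 6
Edit distance = 6


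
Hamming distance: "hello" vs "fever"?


Comparing character by character (same length = 5):
  Pos 0: 'h' vs 'f' !=
  Pos 1: 'e' vs 'e' =
  Pos 2: 'l' vs 'v' !=
  Pos 3: 'l' vs 'e' !=
  Pos 4: 'o' vs 'r' !=
Hamming distance = 4


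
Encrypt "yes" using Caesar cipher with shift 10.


Word: "yes"
Shift: 10
Each letter → (letter + shift) mod 26:
  'y' (24) + 10 = 8 → 'i'
  'e' (4) + 10 = 14 → 'o'
  's' (18) + 10 = 2 → 'c'
Result = "ioc"


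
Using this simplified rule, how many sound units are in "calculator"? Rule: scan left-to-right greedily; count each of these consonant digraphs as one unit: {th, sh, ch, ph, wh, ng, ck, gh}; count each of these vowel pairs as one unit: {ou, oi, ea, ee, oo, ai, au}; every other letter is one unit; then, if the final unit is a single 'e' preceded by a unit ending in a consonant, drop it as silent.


Word: "calculator" (10 letters)
Left-to-right scan:
  (1) 'c' (letter)
  (2) 'a' (letter)
  (3) 'l' (letter)
  (4) 'c' (letter)
  (5) 'u' (letter)
  (6) 'l' (letter)
  (7) 'a' (letter)
  (8) 't' (letter)
  (9) 'o' (letter)
  (10) 'r' (letter)
Units from scan: 10
Sound units = 10 units


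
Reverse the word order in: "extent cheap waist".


Original: "extent cheap waist"
Words (1..n): extent | cheap | waist
Reversed (n..1): waist | cheap | extent
Result = "waist cheap extent"


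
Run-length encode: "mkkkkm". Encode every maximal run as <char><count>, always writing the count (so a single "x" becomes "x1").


String: "mkkkkm"
Scanning for consecutive runs:
  'm' x 1
  'k' x 4
  'm' x 1
RLE = "m1k4m1"


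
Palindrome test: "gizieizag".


Word: "gizieizag"
Reversed: "gazieizig"
Forward == Backward? gizieizag != gazieizig
Palindrome = No


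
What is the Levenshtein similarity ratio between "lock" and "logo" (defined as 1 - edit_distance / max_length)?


Word 1: "lock" (length 4)
Word 2: "logo" (length 4)
One optimal edit sequence:
  1. keep 'l'
  2. keep 'o'
  3. substitute 'c' -> 'g'  (+1)
  4. substitute 'k' -> 'o'  (+1)
Edit distance = 2
Max length = max(4, 4) = 4
Similarity = 1 - 2/4
= 0.5000


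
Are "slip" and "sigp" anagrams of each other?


Word 1: "slip" → sorted: ilps
Word 2: "sigp" → sorted: gips
Same letters? ilps != gips
Anagram = No


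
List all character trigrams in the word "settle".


Word: "settle" (length 6)
Number of trigrams = 6 - 3 + 1 = 4
  Position 0: "set"
  Position 1: "ett"
  Position 2: "ttl"
  Position 3: "tle"
Trigrams = "set", "ett", "ttl", "tle"


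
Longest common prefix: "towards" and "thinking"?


Word 1: "towards"
Word 2: "thinking"
Comparing from start:
  Pos 0: 't' == 't'
  Pos 1: 'o' != 'h' (stop)
LCP = "t" (length 1)


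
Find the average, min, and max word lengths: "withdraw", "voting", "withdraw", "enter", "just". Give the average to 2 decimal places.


Lengths: "withdraw"=8, "voting"=6, "withdraw"=8, "enter"=5, "just"=4
Sum = 31, Count = 5
Average = 31/5 = 6.20
= avg=6.20, min=4, max=8


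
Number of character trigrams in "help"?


Word: "help" (length 4)
Number of 3-grams = length - 3 + 1 = 4 - 3 + 1
= 2


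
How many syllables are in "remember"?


Word: "remember"
Syllable breakdown: re / mem / ber
Counting: 3 parts
= 3 syllables


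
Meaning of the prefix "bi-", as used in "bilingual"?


Prefix: bi-
Example: bilingual (bi- + lingual)
Meaning = two
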